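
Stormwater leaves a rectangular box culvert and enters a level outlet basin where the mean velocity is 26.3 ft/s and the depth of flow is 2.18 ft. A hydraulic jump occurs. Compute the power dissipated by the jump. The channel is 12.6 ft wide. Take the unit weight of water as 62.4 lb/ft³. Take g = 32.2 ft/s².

P = 294 hp

Fr₁ = V₁/√(g·y₁) = 26.3/√(32.2×2.18) = 3.14.
Conjugate-depth relation: y₂/y₁ = ½[√(1 + 8Fr₁²) − 1] = ½[√79.83 − 1] = 3.97.
y₂ = 3.97 × 2.18 = 8.65 ft.
Head loss: ΔE = (y₂ − y₁)³/(4y₁y₂) = (8.65 − 2.18)³/(4×2.18×8.65) = 271/75.4 = 3.59 ft.
q = V₁·y₁ = 26.3 × 2.18 = 57.3 ft²/s. Q = q·b = 57.3 × 12.6 = 722 cfs. P = γ·Q·ΔE/550 = 62.4 × 722 × 3.59 / 550 = 294 hp.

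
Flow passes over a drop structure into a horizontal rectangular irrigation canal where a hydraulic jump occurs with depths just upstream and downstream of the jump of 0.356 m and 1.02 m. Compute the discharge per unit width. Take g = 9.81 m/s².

q = 1.57 m²/s

For a rectangular channel the momentum equation gives q² = ½·g·y₁·y₂·(y₁ + y₂) = ½×9.81×0.356×1.02×1.38 = 2.45.
q = √2.45 = 1.57 m²/s.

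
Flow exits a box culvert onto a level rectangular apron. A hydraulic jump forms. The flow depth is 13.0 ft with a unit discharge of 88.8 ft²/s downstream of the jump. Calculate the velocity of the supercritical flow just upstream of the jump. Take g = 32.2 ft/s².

V₂ = q/y₂ = 88.8/13.0 = 6.83 ft/s; Fr₂ = V₂/√(g·y₂) = 0.334.
Applying the sequent-depth relation in reverse, y₁/y₂ = ½[√(1 + 8Fr₂²) − 1] = ½[√1.892 − 1] = 0.188.
y₁ = 0.188 × 13.0 = 2.44 ft.
V₁ = q/y₁ = 88.8/2.44 = 36.4 ft/s.

V₁ = 36.4 ft/s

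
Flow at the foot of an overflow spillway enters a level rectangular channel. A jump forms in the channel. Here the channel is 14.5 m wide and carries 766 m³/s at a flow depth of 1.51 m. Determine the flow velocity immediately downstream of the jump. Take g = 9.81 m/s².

q = Q/b = 766/14.5 = 52.8 m²/s; V₁ = q/y₁ = 35.0 m/s. Fr₁ = V₁/√(g·y₁) = 9.09.
From the momentum equation for a rectangular channel, y₂/y₁ = ½[√(1 + 8Fr₁²) − 1] = ½[√662.0 − 1] = 12.4.
y₂ = 12.4 × 1.51 = 18.7 m.
V₂ = q/y₂ = 52.8/18.7 = 2.83 m/s.

V₂ = 2.83 m/s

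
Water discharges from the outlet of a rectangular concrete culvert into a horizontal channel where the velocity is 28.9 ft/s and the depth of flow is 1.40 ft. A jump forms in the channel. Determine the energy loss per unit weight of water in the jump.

Fr₁ = V₁/√(g·y₁) = 28.9/√(32.2×1.40) = 4.30.
Conjugate-depth relation: y₂/y₁ = ½[√(1 + 8Fr₁²) − 1] = ½[√149.2 − 1] = 5.61.
y₂ = 5.61 × 1.40 = 7.85 ft.
q = V₁·y₁ = 28.9 × 1.40 = 40.5 ft²/s. V₂ = q/y₂ = 40.5/7.85 = 5.15 ft/s. E₁ = y₁ + V₁²/2g = 14.4 ft; E₂ = y₂ + V₂²/2g = 8.26 ft. ΔE = E₁ − E₂ = 6.11 ft.

ΔE = 6.11 ft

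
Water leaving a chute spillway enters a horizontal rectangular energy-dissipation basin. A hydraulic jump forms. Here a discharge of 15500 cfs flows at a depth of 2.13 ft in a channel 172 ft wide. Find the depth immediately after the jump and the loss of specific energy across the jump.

q = Q/b = 15500/172 = 90.1 ft²/s; V₁ = q/y₁ = 42.3 ft/s. Fr₁ = V₁/√(g·y₁) = 5.11.
Bélanger equation: y₂/y₁ = ½[√(1 + 8Fr₁²) − 1] = ½[√209.8 − 1] = 6.74.
y₂ = 6.74 × 2.13 = 14.4 ft.
V₂ = q/y₂ = 90.1/14.4 = 6.28 ft/s. E₁ = y₁ + V₁²/2g = 29.9 ft; E₂ = y₂ + V₂²/2g = 15.0 ft. ΔE = E₁ − E₂ = 15.0 ft.

y₂ = 14.4 ft; ΔE = 15.0 ft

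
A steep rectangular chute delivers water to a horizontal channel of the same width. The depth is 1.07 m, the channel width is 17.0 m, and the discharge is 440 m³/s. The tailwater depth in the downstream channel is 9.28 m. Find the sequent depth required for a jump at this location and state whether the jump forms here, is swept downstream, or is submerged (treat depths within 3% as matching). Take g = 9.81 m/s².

q = Q/b = 440/17.0 = 25.9 m²/s; V₁ = q/y₁ = 24.2 m/s. Fr₁ = V₁/√(g·y₁) = 7.47.
Sequent-depth ratio: y₂/y₁ = ½[√(1 + 8Fr₁²) − 1] = ½[√446.9 − 1] = 10.1.
y₂ = 10.1 × 1.07 = 10.8 m.
Tailwater y_tw = 9.28 m: y_tw < y₂, so the jump is swept downstream.

y₂ = 10.8 m; the jump is swept downstream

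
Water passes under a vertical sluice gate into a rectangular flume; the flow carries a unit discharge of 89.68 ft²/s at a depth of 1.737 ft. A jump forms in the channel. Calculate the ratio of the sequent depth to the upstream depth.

y₂/y₁ = 9.276

V₁ = q/y₁ = 89.68/1.737 = 51.63 ft/s. Fr₁ = V₁/√(g·y₁) = 51.63/√(32.2×1.737) = 6.903.
Conjugate-depth relation: y₂/y₁ = ½[√(1 + 8Fr₁²) − 1] = ½[√382.26 − 1] = 9.276.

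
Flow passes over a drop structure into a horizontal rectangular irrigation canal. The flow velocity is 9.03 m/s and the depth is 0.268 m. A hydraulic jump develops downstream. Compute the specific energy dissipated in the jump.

Fr₁ = V₁/√(g·y₁) = 9.03/√(9.81×0.268) = 5.57.
By Bélanger, y₂/y₁ = ½[√(1 + 8Fr₁²) − 1] = ½[√249.1 − 1] = 7.39.
y₂ = 7.39 × 0.268 = 1.98 m.
Head loss: ΔE = (y₂ − y₁)³/(4y₁y₂) = (1.98 − 0.268)³/(4×0.268×1.98) = 5.03/2.12 = 2.37 m.

ΔE = 2.37 m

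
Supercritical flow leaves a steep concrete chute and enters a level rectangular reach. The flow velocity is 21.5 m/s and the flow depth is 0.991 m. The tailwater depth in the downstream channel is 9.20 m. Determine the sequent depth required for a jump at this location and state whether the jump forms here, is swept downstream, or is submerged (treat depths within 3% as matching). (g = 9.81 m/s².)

y₂ = 9.18 m; the jump forms here

Fr₁ = V₁/√(g·y₁) = 21.5/√(9.81×0.991) = 6.90.
Sequent-depth ratio: y₂/y₁ = ½[√(1 + 8Fr₁²) − 1] = ½[√381.4 − 1] = 9.26.
y₂ = 9.26 × 0.991 = 9.18 m.
Tailwater y_tw = 9.20 m: y_tw ≈ y₂, so the jump forms here.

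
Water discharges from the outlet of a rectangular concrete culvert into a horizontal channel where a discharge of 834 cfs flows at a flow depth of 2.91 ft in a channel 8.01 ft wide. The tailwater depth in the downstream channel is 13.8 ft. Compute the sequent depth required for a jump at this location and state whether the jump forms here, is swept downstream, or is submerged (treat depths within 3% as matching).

q = Q/b = 834/8.01 = 104 ft²/s; V₁ = q/y₁ = 35.8 ft/s. Fr₁ = V₁/√(g·y₁) = 3.70.
Conjugate-depth relation: y₂/y₁ = ½[√(1 + 8Fr₁²) − 1] = ½[√110.3 − 1] = 4.75.
y₂ = 4.75 × 2.91 = 13.8 ft.
Tailwater y_tw = 13.8 ft: y_tw ≈ y₂, so the jump forms here.

y₂ = 13.8 ft; the jump forms here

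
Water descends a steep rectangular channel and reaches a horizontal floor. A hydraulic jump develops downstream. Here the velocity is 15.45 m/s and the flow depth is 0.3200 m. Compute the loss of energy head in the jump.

ΔE = 8.610 m

Fr₁ = V₁/√(g·y₁) = 15.45/√(9.81×0.3200) = 8.720.
Bélanger equation: y₂/y₁ = ½[√(1 + 8Fr₁²) − 1] = ½[√609.31 − 1] = 11.84.
y₂ = 11.84 × 0.3200 = 3.789 m.
q = V₁·y₁ = 15.45 × 0.3200 = 4.944 m²/s. V₂ = q/y₂ = 4.944/3.789 = 1.305 m/s. E₁ = y₁ + V₁²/2g = 12.49 m; E₂ = y₂ + V₂²/2g = 3.876 m. ΔE = E₁ − E₂ = 8.610 m.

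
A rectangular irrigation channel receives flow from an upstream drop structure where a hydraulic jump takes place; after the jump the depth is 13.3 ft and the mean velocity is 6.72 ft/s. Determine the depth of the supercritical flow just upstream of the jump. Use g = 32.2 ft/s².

y₁ = 2.38 ft

Fr₂ = V₂/√(g·y₂) = 6.72/√(32.2×13.3) = 0.325.
From the momentum equation (using Fr₂), y₁/y₂ = ½[√(1 + 8Fr₂²) − 1] = ½[√1.844 − 1] = 0.179.
y₁ = 0.179 × 13.3 = 2.38 ft.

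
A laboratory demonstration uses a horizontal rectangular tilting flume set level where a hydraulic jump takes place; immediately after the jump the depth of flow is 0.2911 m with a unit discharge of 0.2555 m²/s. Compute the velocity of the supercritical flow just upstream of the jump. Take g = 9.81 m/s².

V₂ = q/y₂ = 0.2555/0.2911 = 0.8777 m/s; Fr₂ = V₂/√(g·y₂) = 0.5194.
Since the conjugate-depth ratio holds either way, y₁/y₂ = ½[√(1 + 8Fr₂²) − 1] = ½[√3.1581 − 1] = 0.3886.
y₁ = 0.3886 × 0.2911 = 0.1131 m.
V₁ = q/y₁ = 0.2555/0.1131 = 2.259 m/s.

V₁ = 2.259 m/s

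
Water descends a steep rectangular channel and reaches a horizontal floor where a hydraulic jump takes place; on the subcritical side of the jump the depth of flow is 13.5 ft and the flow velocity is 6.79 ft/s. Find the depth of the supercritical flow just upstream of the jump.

Fr₂ = V₂/√(g·y₂) = 6.79/√(32.2×13.5) = 0.326.
Since the conjugate-depth ratio holds either way, y₁/y₂ = ½[√(1 + 8Fr₂²) − 1] = ½[√1.848 − 1] = 0.180.
y₁ = 0.180 × 13.5 = 2.43 ft.

y₁ = 2.43 ft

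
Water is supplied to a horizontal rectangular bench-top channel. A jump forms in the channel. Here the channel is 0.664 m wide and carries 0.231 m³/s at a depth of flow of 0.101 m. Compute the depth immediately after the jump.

q = Q/b = 0.231/0.664 = 0.348 m²/s; V₁ = q/y₁ = 3.44 m/s. Fr₁ = V₁/√(g·y₁) = 3.46.
By Bélanger, y₂/y₁ = ½[√(1 + 8Fr₁²) − 1] = ½[√96.80 − 1] = 4.42.
y₂ = 4.42 × 0.101 = 0.446 m.

y₂ = 0.446 m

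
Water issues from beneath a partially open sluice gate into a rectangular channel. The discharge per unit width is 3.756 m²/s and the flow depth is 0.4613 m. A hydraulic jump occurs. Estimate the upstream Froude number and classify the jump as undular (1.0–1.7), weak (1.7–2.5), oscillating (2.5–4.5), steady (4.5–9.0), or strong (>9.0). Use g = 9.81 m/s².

Fr₁ = 3.828; oscillating jump

V₁ = q/y₁ = 3.756/0.4613 = 8.142 m/s. Fr₁ = V₁/√(g·y₁) = 8.142/√(9.81×0.4613) = 3.828.
Fr₁ = 3.828 lies in the oscillating range.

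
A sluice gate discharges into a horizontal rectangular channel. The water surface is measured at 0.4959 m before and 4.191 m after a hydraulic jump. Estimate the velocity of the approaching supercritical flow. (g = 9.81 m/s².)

For a rectangular channel the momentum equation gives q² = ½·g·y₁·y₂·(y₁ + y₂) = ½×9.81×0.4959×4.191×4.687 = 47.78.
q = √47.78 = 6.912 m²/s.
V₁ = q/y₁ = 6.912/0.4959 = 13.94 m/s.

V₁ = 13.94 m/s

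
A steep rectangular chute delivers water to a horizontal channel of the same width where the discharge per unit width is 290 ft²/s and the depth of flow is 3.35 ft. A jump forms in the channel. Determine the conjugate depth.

V₁ = q/y₁ = 290/3.35 = 86.6 ft/s. Fr₁ = V₁/√(g·y₁) = 86.6/√(32.2×3.35) = 8.33.
Bélanger equation: y₂/y₁ = ½[√(1 + 8Fr₁²) − 1] = ½[√556.8 − 1] = 11.3.
y₂ = 11.3 × 3.35 = 37.8 ft.

y₂ = 37.8 ft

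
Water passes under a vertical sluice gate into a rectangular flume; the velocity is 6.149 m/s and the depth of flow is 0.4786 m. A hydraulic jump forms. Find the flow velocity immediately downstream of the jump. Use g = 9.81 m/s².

V₂ = 1.735 m/s

Fr₁ = V₁/√(g·y₁) = 6.149/√(9.81×0.4786) = 2.838.
Sequent-depth ratio: y₂/y₁ = ½[√(1 + 8Fr₁²) − 1] = ½[√65.425 − 1] = 3.544.
y₂ = 3.544 × 0.4786 = 1.696 m.
q = V₁·y₁ = 6.149 × 0.4786 = 2.943 m²/s.
V₂ = q/y₂ = 2.943/1.696 = 1.735 m/s.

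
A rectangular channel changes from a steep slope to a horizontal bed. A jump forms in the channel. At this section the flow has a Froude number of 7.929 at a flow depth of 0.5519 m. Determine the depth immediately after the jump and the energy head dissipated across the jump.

Fr₁ = 7.929 (given).
Conjugate-depth relation: y₂/y₁ = ½[√(1 + 8Fr₁²) − 1] = ½[√503.95 − 1] = 10.72.
y₂ = 10.72 × 0.5519 = 5.919 m.
V₁ = Fr₁·√(g·y₁) = 7.929×√(9.81×0.5519) = 18.45 m/s; q = V₁·y₁ = 10.18 m²/s. V₂ = q/y₂ = 10.18/5.919 = 1.720 m/s. E₁ = y₁ + V₁²/2g = 17.90 m; E₂ = y₂ + V₂²/2g = 6.070 m. ΔE = E₁ − E₂ = 11.83 m.

y₂ = 5.919 m; ΔE = 11.83 m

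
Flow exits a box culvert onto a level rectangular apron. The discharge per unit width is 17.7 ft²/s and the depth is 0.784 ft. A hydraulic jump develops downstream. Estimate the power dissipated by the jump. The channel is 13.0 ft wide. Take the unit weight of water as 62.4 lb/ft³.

V₁ = q/y₁ = 17.7/0.784 = 22.6 ft/s. Fr₁ = V₁/√(g·y₁) = 22.6/√(32.2×0.784) = 4.49.
Sequent-depth ratio: y₂/y₁ = ½[√(1 + 8Fr₁²) − 1] = ½[√162.5 − 1] = 5.87.
y₂ = 5.87 × 0.784 = 4.61 ft.
Head loss: ΔE = (y₂ − y₁)³/(4y₁y₂) = (4.61 − 0.784)³/(4×0.784×4.61) = 55.8/14.4 = 3.86 ft.
Q = q·b = 17.7 × 13.0 = 230 cfs. P = γ·Q·ΔE/550 = 62.4 × 230 × 3.86 / 550 = 101 hp.

P = 101 hp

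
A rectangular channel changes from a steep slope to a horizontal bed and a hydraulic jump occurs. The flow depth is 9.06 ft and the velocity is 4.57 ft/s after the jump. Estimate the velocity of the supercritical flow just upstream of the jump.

Fr₂ = V₂/√(g·y₂) = 4.57/√(32.2×9.06) = 0.268.
Applying the sequent-depth relation in reverse, y₁/y₂ = ½[√(1 + 8Fr₂²) − 1] = ½[√1.573 − 1] = 0.127.
y₁ = 0.127 × 9.06 = 1.15 ft.
V₁ = q/y₁ = 41.4/1.15 = 36.0 ft/s.

V₁ = 36.0 ft/s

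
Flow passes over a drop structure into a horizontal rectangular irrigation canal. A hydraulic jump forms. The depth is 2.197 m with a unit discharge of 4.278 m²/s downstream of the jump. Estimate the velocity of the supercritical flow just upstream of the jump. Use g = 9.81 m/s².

V₂ = q/y₂ = 4.278/2.197 = 1.947 m/s; Fr₂ = V₂/√(g·y₂) = 0.4194.
Since the conjugate-depth ratio holds either way, y₁/y₂ = ½[√(1 + 8Fr₂²) − 1] = ½[√2.4074 − 1] = 0.2758.
y₁ = 0.2758 × 2.197 = 0.6059 m.
V₁ = q/y₁ = 4.278/0.6059 = 7.061 m/s.

V₁ = 7.061 m/s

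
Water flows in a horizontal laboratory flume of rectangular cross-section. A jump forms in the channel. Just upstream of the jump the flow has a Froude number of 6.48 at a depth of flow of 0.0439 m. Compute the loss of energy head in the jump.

Fr₁ = 6.48 (given).
Bélanger equation: y₂/y₁ = ½[√(1 + 8Fr₁²) − 1] = ½[√336.9 − 1] = 8.68.
y₂ = 8.68 × 0.0439 = 0.381 m.
Head loss: ΔE = (y₂ − y₁)³/(4y₁y₂) = (0.381 − 0.0439)³/(4×0.0439×0.381) = 0.0383/0.0669 = 0.572 m.

ΔE = 0.572 m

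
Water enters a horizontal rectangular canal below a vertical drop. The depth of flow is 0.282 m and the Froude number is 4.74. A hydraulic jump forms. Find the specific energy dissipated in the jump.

Fr₁ = 4.74 (given).
From the momentum equation for a rectangular channel, y₂/y₁ = ½[√(1 + 8Fr₁²) − 1] = ½[√180.7 − 1] = 6.22.
y₂ = 6.22 × 0.282 = 1.75 m.
Head loss: ΔE = (y₂ − y₁)³/(4y₁y₂) = (1.75 − 0.282)³/(4×0.282×1.75) = 3.19/1.98 = 1.61 m.

ΔE = 1.61 m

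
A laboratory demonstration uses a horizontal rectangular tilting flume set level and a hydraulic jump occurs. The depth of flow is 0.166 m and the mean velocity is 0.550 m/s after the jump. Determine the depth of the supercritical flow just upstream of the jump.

y₁ = 0.0479 m

Fr₂ = V₂/√(g·y₂) = 0.550/√(9.81×0.166) = 0.431.
From the momentum equation (using Fr₂), y₁/y₂ = ½[√(1 + 8Fr₂²) − 1] = ½[√2.486 − 1] = 0.288.
y₁ = 0.288 × 0.166 = 0.0479 m.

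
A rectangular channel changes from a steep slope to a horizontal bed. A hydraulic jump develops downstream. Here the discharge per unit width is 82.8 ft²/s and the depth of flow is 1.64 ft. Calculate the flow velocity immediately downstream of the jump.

V₁ = q/y₁ = 82.8/1.64 = 50.5 ft/s. Fr₁ = V₁/√(g·y₁) = 50.5/√(32.2×1.64) = 6.95.
From the momentum equation for a rectangular channel, y₂/y₁ = ½[√(1 + 8Fr₁²) − 1] = ½[√387.2 − 1] = 9.34.
y₂ = 9.34 × 1.64 = 15.3 ft.
V₂ = q/y₂ = 82.8/15.3 = 5.41 ft/s.

V₂ = 5.41 ft/s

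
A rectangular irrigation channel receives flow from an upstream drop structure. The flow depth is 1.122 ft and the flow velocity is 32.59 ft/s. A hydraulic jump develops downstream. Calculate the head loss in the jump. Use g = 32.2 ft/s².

ΔE = 9.234 ft

Fr₁ = V₁/√(g·y₁) = 32.59/√(32.2×1.122) = 5.422.
Sequent-depth ratio: y₂/y₁ = ½[√(1 + 8Fr₁²) − 1] = ½[√236.19 − 1] = 7.184.
y₂ = 7.184 × 1.122 = 8.061 ft.
Head loss: ΔE = (y₂ − y₁)³/(4y₁y₂) = (8.061 − 1.122)³/(4×1.122×8.061) = 334.1/36.18 = 9.234 ft.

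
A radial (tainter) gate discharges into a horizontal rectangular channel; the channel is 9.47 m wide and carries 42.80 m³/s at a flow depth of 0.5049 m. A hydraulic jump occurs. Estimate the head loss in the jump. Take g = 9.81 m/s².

q = Q/b = 42.80/9.47 = 4.520 m²/s; V₁ = q/y₁ = 8.951 m/s. Fr₁ = V₁/√(g·y₁) = 4.022.
Bélanger equation: y₂/y₁ = ½[√(1 + 8Fr₁²) − 1] = ½[√130.42 − 1] = 5.210.
y₂ = 5.210 × 0.5049 = 2.631 m.
Head loss: ΔE = (y₂ − y₁)³/(4y₁y₂) = (2.631 − 0.5049)³/(4×0.5049×2.631) = 9.604/5.313 = 1.808 m.

ΔE = 1.808 m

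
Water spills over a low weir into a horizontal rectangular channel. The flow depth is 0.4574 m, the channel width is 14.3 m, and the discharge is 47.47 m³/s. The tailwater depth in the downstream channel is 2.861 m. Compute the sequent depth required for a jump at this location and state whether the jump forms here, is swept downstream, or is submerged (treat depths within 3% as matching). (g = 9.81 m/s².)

q = Q/b = 47.47/14.3 = 3.320 m²/s; V₁ = q/y₁ = 7.257 m/s. Fr₁ = V₁/√(g·y₁) = 3.426.
Conjugate-depth relation: y₂/y₁ = ½[√(1 + 8Fr₁²) − 1] = ½[√94.907 − 1] = 4.371.
y₂ = 4.371 × 0.4574 = 1.999 m.
Tailwater y_tw = 2.861 m: y_tw > y₂, so the jump is submerged.

y₂ = 1.999 m; the jump is submerged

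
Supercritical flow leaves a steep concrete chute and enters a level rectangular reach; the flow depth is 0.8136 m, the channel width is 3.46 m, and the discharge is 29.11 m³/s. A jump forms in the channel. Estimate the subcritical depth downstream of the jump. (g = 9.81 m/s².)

y₂ = 3.824 m

q = Q/b = 29.11/3.46 = 8.413 m²/s; V₁ = q/y₁ = 10.34 m/s. Fr₁ = V₁/√(g·y₁) = 3.660.
Sequent-depth ratio: y₂/y₁ = ½[√(1 + 8Fr₁²) − 1] = ½[√108.18 − 1] = 4.701.
y₂ = 4.701 × 0.8136 = 3.824 m.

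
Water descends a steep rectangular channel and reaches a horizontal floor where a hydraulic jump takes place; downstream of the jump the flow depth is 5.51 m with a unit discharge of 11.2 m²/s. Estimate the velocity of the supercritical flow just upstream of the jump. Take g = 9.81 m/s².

V₁ = 15.1 m/s

V₂ = q/y₂ = 11.2/5.51 = 2.03 m/s; Fr₂ = V₂/√(g·y₂) = 0.276.
From the momentum equation (using Fr₂), y₁/y₂ = ½[√(1 + 8Fr₂²) − 1] = ½[√1.612 − 1] = 0.135.
y₁ = 0.135 × 5.51 = 0.742 m.
V₁ = q/y₁ = 11.2/0.742 = 15.1 m/s.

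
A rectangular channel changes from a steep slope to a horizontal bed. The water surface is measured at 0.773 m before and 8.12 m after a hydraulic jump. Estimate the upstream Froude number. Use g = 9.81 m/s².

Fr₁ = 7.77

For a rectangular channel the momentum equation gives q² = ½·g·y₁·y₂·(y₁ + y₂) = ½×9.81×0.773×8.12×8.89 = 274.
q = √274 = 16.5 m²/s.
V₁ = q/y₁ = 21.4 m/s; Fr₁ = V₁/√(g·y₁) = 7.77.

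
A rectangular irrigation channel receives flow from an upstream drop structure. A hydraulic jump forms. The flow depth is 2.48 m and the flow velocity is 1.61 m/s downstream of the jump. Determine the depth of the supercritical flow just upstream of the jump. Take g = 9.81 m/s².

Fr₂ = V₂/√(g·y₂) = 1.61/√(9.81×2.48) = 0.326.
The Bélanger relation is symmetric: y₁/y₂ = ½[√(1 + 8Fr₂²) − 1] = ½[√1.852 − 1] = 0.181.
y₁ = 0.181 × 2.48 = 0.448 m.

y₁ = 0.448 m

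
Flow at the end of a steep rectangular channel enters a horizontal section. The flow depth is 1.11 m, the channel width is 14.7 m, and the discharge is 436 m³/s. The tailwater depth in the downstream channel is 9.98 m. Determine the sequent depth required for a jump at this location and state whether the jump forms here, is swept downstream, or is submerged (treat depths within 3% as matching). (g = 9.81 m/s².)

q = Q/b = 436/14.7 = 29.7 m²/s; V₁ = q/y₁ = 26.7 m/s. Fr₁ = V₁/√(g·y₁) = 8.10.
From the momentum equation for a rectangular channel, y₂/y₁ = ½[√(1 + 8Fr₁²) − 1] = ½[√525.6 − 1] = 11.0.
y₂ = 11.0 × 1.11 = 12.2 m.
Tailwater y_tw = 9.98 m: y_tw < y₂, so the jump is swept downstream.

y₂ = 12.2 m; the jump is swept downstream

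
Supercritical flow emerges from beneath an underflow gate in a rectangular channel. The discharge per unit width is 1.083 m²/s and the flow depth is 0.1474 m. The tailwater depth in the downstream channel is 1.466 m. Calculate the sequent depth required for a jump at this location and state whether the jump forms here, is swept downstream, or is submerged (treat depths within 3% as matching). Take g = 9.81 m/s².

V₁ = q/y₁ = 1.083/0.1474 = 7.347 m/s. Fr₁ = V₁/√(g·y₁) = 7.347/√(9.81×0.1474) = 6.110.
Conjugate-depth relation: y₂/y₁ = ½[√(1 + 8Fr₁²) − 1] = ½[√299.67 − 1] = 8.155.
y₂ = 8.155 × 0.1474 = 1.202 m.
Tailwater y_tw = 1.466 m: y_tw > y₂, so the jump is submerged.

y₂ = 1.202 m; the jump is submerged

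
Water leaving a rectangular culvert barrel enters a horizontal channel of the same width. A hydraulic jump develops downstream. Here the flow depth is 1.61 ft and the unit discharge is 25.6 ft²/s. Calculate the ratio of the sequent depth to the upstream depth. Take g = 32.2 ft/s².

V₁ = q/y₁ = 25.6/1.61 = 15.9 ft/s. Fr₁ = V₁/√(g·y₁) = 15.9/√(32.2×1.61) = 2.21.
From the momentum equation for a rectangular channel, y₂/y₁ = ½[√(1 + 8Fr₁²) − 1] = ½[√40.02 − 1] = 2.66.

y₂/y₁ = 2.66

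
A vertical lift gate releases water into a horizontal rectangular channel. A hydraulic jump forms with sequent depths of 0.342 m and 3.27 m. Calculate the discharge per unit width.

For a rectangular channel the momentum equation gives q² = ½·g·y₁·y₂·(y₁ + y₂) = ½×9.81×0.342×3.27×3.61 = 19.8.
q = √19.8 = 4.45 m²/s.

q = 4.45 m²/s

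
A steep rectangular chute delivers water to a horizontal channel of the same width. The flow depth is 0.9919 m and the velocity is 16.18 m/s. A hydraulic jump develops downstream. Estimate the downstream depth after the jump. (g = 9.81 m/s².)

y₂ = 6.797 m

Fr₁ = V₁/√(g·y₁) = 16.18/√(9.81×0.9919) = 5.187.
Bélanger equation: y₂/y₁ = ½[√(1 + 8Fr₁²) − 1] = ½[√216.23 − 1] = 6.852.
y₂ = 6.852 × 0.9919 = 6.797 m.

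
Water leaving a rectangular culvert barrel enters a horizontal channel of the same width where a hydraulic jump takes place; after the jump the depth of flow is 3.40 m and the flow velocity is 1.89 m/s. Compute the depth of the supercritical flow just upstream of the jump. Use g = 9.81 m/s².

Fr₂ = V₂/√(g·y₂) = 1.89/√(9.81×3.40) = 0.327.
The Bélanger relation is symmetric: y₁/y₂ = ½[√(1 + 8Fr₂²) − 1] = ½[√1.857 − 1] = 0.181.
y₁ = 0.181 × 3.40 = 0.616 m.

y₁ = 0.616 m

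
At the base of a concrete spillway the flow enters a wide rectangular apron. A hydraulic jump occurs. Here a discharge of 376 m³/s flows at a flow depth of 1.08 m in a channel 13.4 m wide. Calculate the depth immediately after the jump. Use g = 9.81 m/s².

y₂ = 11.7 m

q = Q/b = 376/13.4 = 28.1 m²/s; V₁ = q/y₁ = 26.0 m/s. Fr₁ = V₁/√(g·y₁) = 7.98.
Conjugate-depth relation: y₂/y₁ = ½[√(1 + 8Fr₁²) − 1] = ½[√510.7 − 1] = 10.8.
y₂ = 10.8 × 1.08 = 11.7 m.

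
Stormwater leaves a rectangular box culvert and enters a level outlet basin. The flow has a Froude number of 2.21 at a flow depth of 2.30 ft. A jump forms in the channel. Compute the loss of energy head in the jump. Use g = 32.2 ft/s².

Fr₁ = 2.21 (given).
From the momentum equation for a rectangular channel, y₂/y₁ = ½[√(1 + 8Fr₁²) − 1] = ½[√40.07 − 1] = 2.67.
y₂ = 2.67 × 2.30 = 6.13 ft.
V₁ = Fr₁·√(g·y₁) = 2.21×√(32.2×2.30) = 19.0 ft/s; q = V₁·y₁ = 43.7 ft²/s. V₂ = q/y₂ = 43.7/6.13 = 7.14 ft/s. E₁ = y₁ + V₁²/2g = 7.92 ft; E₂ = y₂ + V₂²/2g = 6.92 ft. ΔE = E₁ − E₂ = 0.996 ft.

ΔE = 0.996 ft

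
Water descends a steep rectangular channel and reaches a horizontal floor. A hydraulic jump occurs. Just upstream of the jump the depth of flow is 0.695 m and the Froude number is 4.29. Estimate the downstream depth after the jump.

y₂ = 3.88 m

Fr₁ = 4.29 (given).
Sequent-depth ratio: y₂/y₁ = ½[√(1 + 8Fr₁²) − 1] = ½[√148.2 − 1] = 5.59.
y₂ = 5.59 × 0.695 = 3.88 m.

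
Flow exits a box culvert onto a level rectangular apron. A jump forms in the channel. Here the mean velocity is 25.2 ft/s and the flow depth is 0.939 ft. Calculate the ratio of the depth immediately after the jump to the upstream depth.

y₂/y₁ = 6.00

Fr₁ = V₁/√(g·y₁) = 25.2/√(32.2×0.939) = 4.58.
Sequent-depth ratio: y₂/y₁ = ½[√(1 + 8Fr₁²) − 1] = ½[√169.0 − 1] = 6.00.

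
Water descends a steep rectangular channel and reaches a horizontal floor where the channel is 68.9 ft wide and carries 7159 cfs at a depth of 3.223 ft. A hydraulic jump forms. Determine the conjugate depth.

q = Q/b = 7159/68.9 = 103.9 ft²/s; V₁ = q/y₁ = 32.24 ft/s. Fr₁ = V₁/√(g·y₁) = 3.165.
Bélanger equation: y₂/y₁ = ½[√(1 + 8Fr₁²) − 1] = ½[√81.116 − 1] = 4.003.
y₂ = 4.003 × 3.223 = 12.90 ft.

y₂ = 12.90 ft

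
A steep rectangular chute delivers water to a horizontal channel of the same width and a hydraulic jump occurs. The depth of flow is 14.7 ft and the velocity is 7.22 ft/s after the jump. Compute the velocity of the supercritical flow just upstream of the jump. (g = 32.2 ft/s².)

V₁ = 38.9 ft/s

Fr₂ = V₂/√(g·y₂) = 7.22/√(32.2×14.7) = 0.332.
The Bélanger relation is symmetric: y₁/y₂ = ½[√(1 + 8Fr₂²) − 1] = ½[√1.881 − 1] = 0.186.
y₁ = 0.186 × 14.7 = 2.73 ft.
V₁ = q/y₁ = 106/2.73 = 38.9 ft/s.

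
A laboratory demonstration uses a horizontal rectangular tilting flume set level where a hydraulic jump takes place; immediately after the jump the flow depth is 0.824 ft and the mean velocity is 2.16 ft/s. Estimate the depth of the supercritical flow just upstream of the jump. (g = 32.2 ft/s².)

Fr₂ = V₂/√(g·y₂) = 2.16/√(32.2×0.824) = 0.419.
Since the conjugate-depth ratio holds either way, y₁/y₂ = ½[√(1 + 8Fr₂²) − 1] = ½[√2.407 − 1] = 0.276.
y₁ = 0.276 × 0.824 = 0.227 ft.

y₁ = 0.227 ft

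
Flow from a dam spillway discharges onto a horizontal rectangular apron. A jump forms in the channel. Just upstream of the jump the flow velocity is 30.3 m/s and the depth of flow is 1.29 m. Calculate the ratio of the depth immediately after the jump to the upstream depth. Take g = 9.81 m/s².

y₂/y₁ = 11.6

Fr₁ = V₁/√(g·y₁) = 30.3/√(9.81×1.29) = 8.52.
Bélanger equation: y₂/y₁ = ½[√(1 + 8Fr₁²) − 1] = ½[√581.4 − 1] = 11.6.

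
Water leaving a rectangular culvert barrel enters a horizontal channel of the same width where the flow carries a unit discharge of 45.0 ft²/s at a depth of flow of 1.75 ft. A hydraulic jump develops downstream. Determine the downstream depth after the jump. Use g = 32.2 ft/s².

y₂ = 7.65 ft

V₁ = q/y₁ = 45.0/1.75 = 25.7 ft/s. Fr₁ = V₁/√(g·y₁) = 25.7/√(32.2×1.75) = 3.43.
Bélanger equation: y₂/y₁ = ½[√(1 + 8Fr₁²) − 1] = ½[√94.87 − 1] = 4.37.
y₂ = 4.37 × 1.75 = 7.65 ft.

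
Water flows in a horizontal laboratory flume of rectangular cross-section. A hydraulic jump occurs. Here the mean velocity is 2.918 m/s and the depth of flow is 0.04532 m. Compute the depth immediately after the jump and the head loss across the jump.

y₂ = 0.2587 m; ΔE = 0.2072 m

Fr₁ = V₁/√(g·y₁) = 2.918/√(9.81×0.04532) = 4.376.
By Bélanger, y₂/y₁ = ½[√(1 + 8Fr₁²) − 1] = ½[√154.22 − 1] = 5.709.
y₂ = 5.709 × 0.04532 = 0.2587 m.
Head loss: ΔE = (y₂ − y₁)³/(4y₁y₂) = (0.2587 − 0.04532)³/(4×0.04532×0.2587) = 0.009721/0.04690 = 0.2072 m.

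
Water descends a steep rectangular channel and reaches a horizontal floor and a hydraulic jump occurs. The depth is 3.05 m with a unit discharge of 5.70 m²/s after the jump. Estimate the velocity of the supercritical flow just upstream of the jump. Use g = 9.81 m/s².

V₂ = q/y₂ = 5.70/3.05 = 1.87 m/s; Fr₂ = V₂/√(g·y₂) = 0.342.
Since the conjugate-depth ratio holds either way, y₁/y₂ = ½[√(1 + 8Fr₂²) − 1] = ½[√1.934 − 1] = 0.195.
y₁ = 0.195 × 3.05 = 0.596 m.
V₁ = q/y₁ = 5.70/0.596 = 9.57 m/s.

V₁ = 9.57 m/s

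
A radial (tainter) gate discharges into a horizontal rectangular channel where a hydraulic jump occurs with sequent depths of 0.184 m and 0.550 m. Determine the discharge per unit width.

q = 0.604 m²/s

For a rectangular channel the momentum equation gives q² = ½·g·y₁·y₂·(y₁ + y₂) = ½×9.81×0.184×0.550×0.734 = 0.364.
q = √0.364 = 0.604 m²/s.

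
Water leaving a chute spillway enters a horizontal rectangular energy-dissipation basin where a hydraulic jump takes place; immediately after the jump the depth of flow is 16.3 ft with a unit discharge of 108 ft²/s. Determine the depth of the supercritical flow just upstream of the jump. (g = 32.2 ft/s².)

V₂ = q/y₂ = 108/16.3 = 6.63 ft/s; Fr₂ = V₂/√(g·y₂) = 0.289.
Since the conjugate-depth ratio holds either way, y₁/y₂ = ½[√(1 + 8Fr₂²) − 1] = ½[√1.669 − 1] = 0.146.
y₁ = 0.146 × 16.3 = 2.38 ft.

y₁ = 2.38 ft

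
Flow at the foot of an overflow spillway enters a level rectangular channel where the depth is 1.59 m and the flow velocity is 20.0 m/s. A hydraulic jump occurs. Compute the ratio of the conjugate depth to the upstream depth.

Fr₁ = V₁/√(g·y₁) = 20.0/√(9.81×1.59) = 5.06.
By Bélanger, y₂/y₁ = ½[√(1 + 8Fr₁²) − 1] = ½[√206.2 − 1] = 6.68.

y₂/y₁ = 6.68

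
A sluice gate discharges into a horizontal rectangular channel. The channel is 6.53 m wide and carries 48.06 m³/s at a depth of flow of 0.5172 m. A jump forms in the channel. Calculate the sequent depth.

q = Q/b = 48.06/6.53 = 7.360 m²/s; V₁ = q/y₁ = 14.23 m/s. Fr₁ = V₁/√(g·y₁) = 6.318.
Bélanger equation: y₂/y₁ = ½[√(1 + 8Fr₁²) − 1] = ½[√320.29 − 1] = 8.448.
y₂ = 8.448 × 0.5172 = 4.369 m.

y₂ = 4.369 m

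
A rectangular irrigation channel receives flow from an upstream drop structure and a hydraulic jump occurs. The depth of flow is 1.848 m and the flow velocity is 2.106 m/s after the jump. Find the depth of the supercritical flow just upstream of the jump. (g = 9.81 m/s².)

y₁ = 0.6650 m

Fr₂ = V₂/√(g·y₂) = 2.106/√(9.81×1.848) = 0.4946.
Since the conjugate-depth ratio holds either way, y₁/y₂ = ½[√(1 + 8Fr₂²) − 1] = ½[√2.9572 − 1] = 0.3598.
y₁ = 0.3598 × 1.848 = 0.6650 m.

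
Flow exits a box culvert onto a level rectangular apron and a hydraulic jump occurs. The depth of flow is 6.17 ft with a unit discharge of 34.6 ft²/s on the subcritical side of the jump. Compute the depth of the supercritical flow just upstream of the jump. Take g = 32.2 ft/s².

V₂ = q/y₂ = 34.6/6.17 = 5.61 ft/s; Fr₂ = V₂/√(g·y₂) = 0.398.
From the momentum equation (using Fr₂), y₁/y₂ = ½[√(1 + 8Fr₂²) − 1] = ½[√2.266 − 1] = 0.253.
y₁ = 0.253 × 6.17 = 1.56 ft.

y₁ = 1.56 ft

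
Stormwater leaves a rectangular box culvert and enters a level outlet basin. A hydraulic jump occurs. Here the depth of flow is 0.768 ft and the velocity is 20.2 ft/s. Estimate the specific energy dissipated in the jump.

Fr₁ = V₁/√(g·y₁) = 20.2/√(32.2×0.768) = 4.06.
Conjugate-depth relation: y₂/y₁ = ½[√(1 + 8Fr₁²) − 1] = ½[√133.0 − 1] = 5.27.
y₂ = 5.27 × 0.768 = 4.04 ft.
Head loss: ΔE = (y₂ − y₁)³/(4y₁y₂) = (4.04 − 0.768)³/(4×0.768×4.04) = 35.2/12.4 = 2.83 ft.

ΔE = 2.83 ft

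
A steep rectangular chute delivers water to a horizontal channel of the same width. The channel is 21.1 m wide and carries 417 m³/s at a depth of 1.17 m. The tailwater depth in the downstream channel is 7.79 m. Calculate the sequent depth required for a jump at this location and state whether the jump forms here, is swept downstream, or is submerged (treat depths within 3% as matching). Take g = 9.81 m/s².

q = Q/b = 417/21.1 = 19.8 m²/s; V₁ = q/y₁ = 16.9 m/s. Fr₁ = V₁/√(g·y₁) = 4.99.
By Bélanger, y₂/y₁ = ½[√(1 + 8Fr₁²) − 1] = ½[√199.9 − 1] = 6.57.
y₂ = 6.57 × 1.17 = 7.69 m.
Tailwater y_tw = 7.79 m: y_tw ≈ y₂, so the jump forms here.

y₂ = 7.69 m; the jump forms here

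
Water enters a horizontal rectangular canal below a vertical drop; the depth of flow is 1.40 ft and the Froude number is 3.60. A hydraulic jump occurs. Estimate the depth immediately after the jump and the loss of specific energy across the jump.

Fr₁ = 3.60 (given).
From the momentum equation for a rectangular channel, y₂/y₁ = ½[√(1 + 8Fr₁²) − 1] = ½[√104.7 − 1] = 4.62.
y₂ = 4.62 × 1.40 = 6.46 ft.
V₁ = Fr₁·√(g·y₁) = 3.60×√(32.2×1.40) = 24.2 ft/s; q = V₁·y₁ = 33.8 ft²/s. V₂ = q/y₂ = 33.8/6.46 = 5.24 ft/s. E₁ = y₁ + V₁²/2g = 10.5 ft; E₂ = y₂ + V₂²/2g = 6.89 ft. ΔE = E₁ − E₂ = 3.58 ft.

y₂ = 6.46 ft; ΔE = 3.58 ft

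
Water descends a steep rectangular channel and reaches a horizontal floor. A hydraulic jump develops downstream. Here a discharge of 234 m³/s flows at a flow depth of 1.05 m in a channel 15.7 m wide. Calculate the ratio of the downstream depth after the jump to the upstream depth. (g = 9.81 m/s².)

y₂/y₁ = 5.77

q = Q/b = 234/15.7 = 14.9 m²/s; V₁ = q/y₁ = 14.2 m/s. Fr₁ = V₁/√(g·y₁) = 4.42.
Sequent-depth ratio: y₂/y₁ = ½[√(1 + 8Fr₁²) − 1] = ½[√157.5 − 1] = 5.77.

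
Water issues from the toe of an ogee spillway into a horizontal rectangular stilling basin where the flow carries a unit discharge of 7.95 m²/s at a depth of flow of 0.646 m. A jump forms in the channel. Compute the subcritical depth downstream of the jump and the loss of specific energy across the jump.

V₁ = q/y₁ = 7.95/0.646 = 12.3 m/s. Fr₁ = V₁/√(g·y₁) = 12.3/√(9.81×0.646) = 4.89.
By Bélanger, y₂/y₁ = ½[√(1 + 8Fr₁²) − 1] = ½[√192.2 − 1] = 6.43.
y₂ = 6.43 × 0.646 = 4.15 m.
Head loss: ΔE = (y₂ − y₁)³/(4y₁y₂) = (4.15 − 0.646)³/(4×0.646×4.15) = 43.2/10.7 = 4.02 m.

y₂ = 4.15 m; ΔE = 4.02 m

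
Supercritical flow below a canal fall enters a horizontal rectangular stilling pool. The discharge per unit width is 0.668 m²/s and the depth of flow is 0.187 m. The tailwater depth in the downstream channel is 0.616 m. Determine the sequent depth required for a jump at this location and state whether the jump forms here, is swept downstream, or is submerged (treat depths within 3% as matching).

V₁ = q/y₁ = 0.668/0.187 = 3.57 m/s. Fr₁ = V₁/√(g·y₁) = 3.57/√(9.81×0.187) = 2.64.
Conjugate-depth relation: y₂/y₁ = ½[√(1 + 8Fr₁²) − 1] = ½[√56.65 − 1] = 3.26.
y₂ = 3.26 × 0.187 = 0.610 m.
Tailwater y_tw = 0.616 m: y_tw ≈ y₂, so the jump forms here.

y₂ = 0.610 m; the jump forms here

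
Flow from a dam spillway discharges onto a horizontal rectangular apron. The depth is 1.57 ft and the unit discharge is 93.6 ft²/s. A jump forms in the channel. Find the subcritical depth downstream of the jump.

V₁ = q/y₁ = 93.6/1.57 = 59.6 ft/s. Fr₁ = V₁/√(g·y₁) = 59.6/√(32.2×1.57) = 8.38.
From the momentum equation for a rectangular channel, y₂/y₁ = ½[√(1 + 8Fr₁²) − 1] = ½[√563.5 − 1] = 11.4.
y₂ = 11.4 × 1.57 = 17.8 ft.

y₂ = 17.8 ft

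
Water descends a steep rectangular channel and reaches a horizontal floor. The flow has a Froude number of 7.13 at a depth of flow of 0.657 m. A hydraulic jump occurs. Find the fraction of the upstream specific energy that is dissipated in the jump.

Fr₁ = 7.13 (given).
By Bélanger, y₂/y₁ = ½[√(1 + 8Fr₁²) − 1] = ½[√407.7 − 1] = 9.60.
y₂ = 9.60 × 0.657 = 6.30 m.
E₁ = y₁(1 + Fr₁²/2) = 0.657×(1 + 7.13²/2) = 17.4 m. ΔE = (y₂ − y₁)³/(4y₁y₂) = 10.9 m. ΔE/E₁ = 10.9/17.4 = 0.626.

ΔE/E₁ = 0.626 (62.6%)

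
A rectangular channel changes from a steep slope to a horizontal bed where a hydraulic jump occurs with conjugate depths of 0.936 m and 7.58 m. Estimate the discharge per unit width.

For a rectangular channel the momentum equation gives q² = ½·g·y₁·y₂·(y₁ + y₂) = ½×9.81×0.936×7.58×8.52 = 296.
q = √296 = 17.2 m²/s.

q = 17.2 m²/s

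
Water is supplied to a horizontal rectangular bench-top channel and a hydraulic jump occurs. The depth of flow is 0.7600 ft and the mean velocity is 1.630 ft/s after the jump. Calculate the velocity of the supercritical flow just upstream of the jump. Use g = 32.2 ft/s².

V₁ = 8.884 ft/s

Fr₂ = V₂/√(g·y₂) = 1.630/√(32.2×0.7600) = 0.3295.
From the momentum equation (using Fr₂), y₁/y₂ = ½[√(1 + 8Fr₂²) − 1] = ½[√1.8686 − 1] = 0.1835.
y₁ = 0.1835 × 0.7600 = 0.1394 ft.
V₁ = q/y₁ = 1.239/0.1394 = 8.884 ft/s.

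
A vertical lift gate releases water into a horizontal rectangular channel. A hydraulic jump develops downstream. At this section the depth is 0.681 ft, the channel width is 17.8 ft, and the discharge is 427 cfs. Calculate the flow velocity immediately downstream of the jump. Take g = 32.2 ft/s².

q = Q/b = 427/17.8 = 24.0 ft²/s; V₁ = q/y₁ = 35.2 ft/s. Fr₁ = V₁/√(g·y₁) = 7.52.
Sequent-depth ratio: y₂/y₁ = ½[√(1 + 8Fr₁²) − 1] = ½[√453.7 − 1] = 10.2.
y₂ = 10.2 × 0.681 = 6.91 ft.
V₂ = q/y₂ = 24.0/6.91 = 3.47 ft/s.

V₂ = 3.47 ft/s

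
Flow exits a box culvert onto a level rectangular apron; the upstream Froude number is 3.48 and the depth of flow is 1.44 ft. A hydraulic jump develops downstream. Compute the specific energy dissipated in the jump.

Fr₁ = 3.48 (given).
By Bélanger, y₂/y₁ = ½[√(1 + 8Fr₁²) − 1] = ½[√97.88 − 1] = 4.45.
y₂ = 4.45 × 1.44 = 6.40 ft.
V₁ = Fr₁·√(g·y₁) = 3.48×√(32.2×1.44) = 23.7 ft/s; q = V₁·y₁ = 34.1 ft²/s. V₂ = q/y₂ = 34.1/6.40 = 5.33 ft/s. E₁ = y₁ + V₁²/2g = 10.2 ft; E₂ = y₂ + V₂²/2g = 6.84 ft. ΔE = E₁ − E₂ = 3.32 ft.

ΔE = 3.32 ft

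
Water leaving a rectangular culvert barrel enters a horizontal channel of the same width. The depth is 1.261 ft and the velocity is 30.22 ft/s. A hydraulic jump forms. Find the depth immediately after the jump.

y₂ = 7.850 ft

Fr₁ = V₁/√(g·y₁) = 30.22/√(32.2×1.261) = 4.743.
From the momentum equation for a rectangular channel, y₂/y₁ = ½[√(1 + 8Fr₁²) − 1] = ½[√180.93 − 1] = 6.226.
y₂ = 6.226 × 1.261 = 7.850 ft.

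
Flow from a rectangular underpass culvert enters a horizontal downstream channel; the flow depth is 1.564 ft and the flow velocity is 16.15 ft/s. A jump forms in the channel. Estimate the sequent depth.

Fr₁ = V₁/√(g·y₁) = 16.15/√(32.2×1.564) = 2.276.
Conjugate-depth relation: y₂/y₁ = ½[√(1 + 8Fr₁²) − 1] = ½[√42.433 − 1] = 2.757.
y₂ = 2.757 × 1.564 = 4.312 ft.

y₂ = 4.312 ft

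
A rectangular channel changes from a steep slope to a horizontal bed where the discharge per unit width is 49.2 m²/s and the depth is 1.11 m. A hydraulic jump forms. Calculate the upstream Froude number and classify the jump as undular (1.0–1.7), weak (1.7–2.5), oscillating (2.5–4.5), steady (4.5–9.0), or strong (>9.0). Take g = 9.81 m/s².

V₁ = q/y₁ = 49.2/1.11 = 44.3 m/s. Fr₁ = V₁/√(g·y₁) = 44.3/√(9.81×1.11) = 13.4.
Fr₁ = 13.4 lies in the strong range.

Fr₁ = 13.4; strong jump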